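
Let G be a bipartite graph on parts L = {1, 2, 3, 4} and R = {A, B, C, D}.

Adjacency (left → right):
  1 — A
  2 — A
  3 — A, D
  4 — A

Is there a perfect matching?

No

The set {1, 2, 4} has only 1 neighbour ({A}), so by Hall's theorem at most 2 of the 4 left vertices can be matched.
Hence no matching covers every left vertex.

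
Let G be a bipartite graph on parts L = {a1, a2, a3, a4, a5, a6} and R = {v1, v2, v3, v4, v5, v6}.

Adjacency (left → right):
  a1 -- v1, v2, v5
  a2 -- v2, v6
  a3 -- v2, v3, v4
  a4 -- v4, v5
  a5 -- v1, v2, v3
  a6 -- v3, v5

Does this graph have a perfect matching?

One maximum matching: a1–v1, a2–v6, a3–v4, a4–v5, a5–v2, a6–v3.
All 6 left vertices are covered.

Yes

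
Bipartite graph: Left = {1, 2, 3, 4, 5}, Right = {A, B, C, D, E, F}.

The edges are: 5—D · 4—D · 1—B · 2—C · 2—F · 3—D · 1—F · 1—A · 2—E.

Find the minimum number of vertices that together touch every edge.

3

The 3 edges 1–B, 2–E, 3–D form a matching, so any vertex cover needs at least 3 vertices (one per matched edge).
Conversely {1, 2, D} meets every edge and has exactly 3 vertices, so 3 is optimal.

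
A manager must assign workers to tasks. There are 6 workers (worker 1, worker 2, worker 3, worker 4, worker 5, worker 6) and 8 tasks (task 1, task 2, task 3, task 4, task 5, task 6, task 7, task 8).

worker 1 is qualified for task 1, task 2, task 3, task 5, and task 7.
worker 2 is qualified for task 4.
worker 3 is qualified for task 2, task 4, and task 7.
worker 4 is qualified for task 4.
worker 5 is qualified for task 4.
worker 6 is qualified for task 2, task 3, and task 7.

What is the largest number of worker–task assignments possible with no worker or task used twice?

For example, pair worker 1-task 1, worker 2-task 4, worker 3-task 7, worker 6-task 2.
The set {worker 2, worker 4, worker 5} has only 1 neighbour ({task 4}), so by Hall's theorem at most 4 of the 6 workers can be matched.

4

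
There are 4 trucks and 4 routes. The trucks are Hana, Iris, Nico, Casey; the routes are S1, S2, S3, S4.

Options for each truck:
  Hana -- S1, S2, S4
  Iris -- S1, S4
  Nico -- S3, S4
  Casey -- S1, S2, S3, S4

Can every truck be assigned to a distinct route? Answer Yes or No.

Yes

One maximum matching: Hana–S4, Iris–S1, Nico–S3, Casey–S2.
All 4 trucks are covered.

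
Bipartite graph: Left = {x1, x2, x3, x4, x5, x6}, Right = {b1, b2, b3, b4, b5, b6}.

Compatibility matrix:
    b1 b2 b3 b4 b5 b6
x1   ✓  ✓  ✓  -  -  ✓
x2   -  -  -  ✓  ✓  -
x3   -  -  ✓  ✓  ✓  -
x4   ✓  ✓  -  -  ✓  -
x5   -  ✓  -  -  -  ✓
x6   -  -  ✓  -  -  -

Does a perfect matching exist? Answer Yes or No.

One maximum matching: x1-b6, x2-b5, x3-b4, x4-b1, x5-b2, x6-b3.
Every left vertex is matched, so this is a perfect matching.

Yes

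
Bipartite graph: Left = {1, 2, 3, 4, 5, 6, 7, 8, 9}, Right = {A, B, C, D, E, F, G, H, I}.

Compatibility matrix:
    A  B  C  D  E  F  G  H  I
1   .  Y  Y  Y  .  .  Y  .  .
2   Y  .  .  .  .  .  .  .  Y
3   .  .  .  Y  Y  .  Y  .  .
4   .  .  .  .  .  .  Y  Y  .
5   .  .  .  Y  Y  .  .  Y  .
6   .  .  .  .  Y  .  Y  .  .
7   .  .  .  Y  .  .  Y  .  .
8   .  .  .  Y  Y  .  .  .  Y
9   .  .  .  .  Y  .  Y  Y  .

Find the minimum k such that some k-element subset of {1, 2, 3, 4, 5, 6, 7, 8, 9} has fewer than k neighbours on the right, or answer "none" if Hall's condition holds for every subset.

5

Take S = {3, 4, 5, 6, 7}. Its neighbourhood is {D, E, G, H}, so |N(S)| = 4 < |S| = 5.
Every subset of size less than 5 has at least as many neighbours as members, so 5 is the minimum.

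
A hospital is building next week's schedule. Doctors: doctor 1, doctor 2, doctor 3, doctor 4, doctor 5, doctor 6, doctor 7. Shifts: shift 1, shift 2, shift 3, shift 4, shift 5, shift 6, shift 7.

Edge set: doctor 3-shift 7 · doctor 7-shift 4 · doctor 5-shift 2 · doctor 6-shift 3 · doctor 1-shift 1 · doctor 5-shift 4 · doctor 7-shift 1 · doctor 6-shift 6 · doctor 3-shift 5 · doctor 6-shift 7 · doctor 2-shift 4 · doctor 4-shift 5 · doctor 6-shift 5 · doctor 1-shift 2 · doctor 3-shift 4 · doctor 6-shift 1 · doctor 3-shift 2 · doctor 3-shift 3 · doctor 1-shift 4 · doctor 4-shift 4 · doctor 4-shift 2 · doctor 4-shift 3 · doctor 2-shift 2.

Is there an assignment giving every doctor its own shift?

No

The set {doctor 1, doctor 2, doctor 5, doctor 7} has only 3 neighbours ({shift 1, shift 2, shift 4}), so by Hall's theorem at most 6 of the 7 doctors can be matched.
Hence no matching covers every doctor.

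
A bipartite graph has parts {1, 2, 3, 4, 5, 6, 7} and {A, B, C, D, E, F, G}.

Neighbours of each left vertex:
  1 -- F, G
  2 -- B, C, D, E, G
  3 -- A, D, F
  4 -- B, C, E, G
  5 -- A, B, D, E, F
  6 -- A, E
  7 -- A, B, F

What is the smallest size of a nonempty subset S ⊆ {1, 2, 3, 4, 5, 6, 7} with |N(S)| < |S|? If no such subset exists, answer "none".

A matching saturating every left vertex exists, for instance 1→G, 2→C, 3→D, 4→E, 5→F, 6→A, 7→B.
By Hall's marriage theorem, this means |N(S)| ≥ |S| for every subset S, so no violating subset exists.

none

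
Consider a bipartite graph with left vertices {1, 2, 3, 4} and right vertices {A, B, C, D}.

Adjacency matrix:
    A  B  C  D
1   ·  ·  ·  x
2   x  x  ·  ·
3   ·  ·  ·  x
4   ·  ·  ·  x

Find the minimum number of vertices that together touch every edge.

2

The 2 edges 1–D, 2–B form a matching, so any vertex cover needs at least 2 vertices (one per matched edge).
Conversely {2, D} meets every edge and has exactly 2 vertices, so 2 is optimal.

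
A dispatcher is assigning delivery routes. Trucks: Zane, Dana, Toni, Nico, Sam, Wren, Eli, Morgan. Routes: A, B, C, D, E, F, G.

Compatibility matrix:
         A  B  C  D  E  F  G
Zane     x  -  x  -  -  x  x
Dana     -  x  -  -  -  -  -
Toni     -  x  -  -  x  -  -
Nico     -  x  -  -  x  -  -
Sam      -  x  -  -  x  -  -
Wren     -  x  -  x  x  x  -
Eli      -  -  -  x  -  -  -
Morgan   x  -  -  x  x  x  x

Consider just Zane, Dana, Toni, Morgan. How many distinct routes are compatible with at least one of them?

The union of neighbours of {Zane, Dana, Toni, Morgan} is {A, B, C, D, E, F, G}, which has 7 elements.
Since |N(S)| = 7 ≥ |S| = 4, Hall's condition holds for this subset.

7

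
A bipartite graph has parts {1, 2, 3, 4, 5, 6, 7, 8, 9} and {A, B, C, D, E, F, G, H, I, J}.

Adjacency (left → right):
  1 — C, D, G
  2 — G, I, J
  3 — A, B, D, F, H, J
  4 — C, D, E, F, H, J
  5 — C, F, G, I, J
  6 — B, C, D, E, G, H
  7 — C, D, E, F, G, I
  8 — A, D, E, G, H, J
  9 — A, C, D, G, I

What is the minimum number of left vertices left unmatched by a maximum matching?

One maximum matching: 1→D, 2→I, 3→H, 4→J, 5→C, 6→E, 7→F, 8→A, 9→G.
This saturates every left vertex, so 9 is the maximum.
That matches 9 of the 9, leaving 0 unmatched; no matching can do better.

0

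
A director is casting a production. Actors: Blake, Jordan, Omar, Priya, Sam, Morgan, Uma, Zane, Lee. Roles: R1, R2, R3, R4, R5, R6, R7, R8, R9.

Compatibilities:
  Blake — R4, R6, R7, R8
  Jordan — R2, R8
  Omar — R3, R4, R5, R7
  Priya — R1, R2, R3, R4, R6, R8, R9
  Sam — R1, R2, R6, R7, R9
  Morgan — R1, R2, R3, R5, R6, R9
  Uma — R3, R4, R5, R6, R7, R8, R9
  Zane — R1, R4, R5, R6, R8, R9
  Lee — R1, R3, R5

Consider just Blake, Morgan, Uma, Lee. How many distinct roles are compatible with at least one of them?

The union of neighbours of {Blake, Morgan, Uma, Lee} is {R1, R2, R3, R4, R5, R6, R7, R8, R9}, which has 9 elements.
Since |N(S)| = 9 ≥ |S| = 4, Hall's condition holds for this subset.

9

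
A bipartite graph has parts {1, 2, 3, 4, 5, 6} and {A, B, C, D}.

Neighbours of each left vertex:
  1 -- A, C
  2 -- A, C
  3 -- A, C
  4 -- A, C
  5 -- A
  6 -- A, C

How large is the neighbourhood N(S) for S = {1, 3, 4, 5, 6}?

The union of neighbours of {1, 3, 4, 5, 6} is {A, C}, which has 2 elements.
Since |N(S)| = 2 < |S| = 5, Hall's condition fails for this subset.

2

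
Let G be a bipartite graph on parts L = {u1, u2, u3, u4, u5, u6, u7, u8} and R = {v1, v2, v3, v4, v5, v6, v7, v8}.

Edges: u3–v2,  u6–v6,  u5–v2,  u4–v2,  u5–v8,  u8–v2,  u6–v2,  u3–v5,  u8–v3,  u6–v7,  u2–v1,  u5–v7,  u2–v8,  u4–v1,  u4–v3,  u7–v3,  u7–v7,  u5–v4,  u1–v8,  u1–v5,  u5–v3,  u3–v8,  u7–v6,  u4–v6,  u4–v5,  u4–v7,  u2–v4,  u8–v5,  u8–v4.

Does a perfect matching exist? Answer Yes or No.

Yes

A valid assignment of size 8: u1-v5, u2-v1, u3-v8, u4-v3, u5-v4, u6-v7, u7-v6, u8-v2.
All 8 left vertices are covered.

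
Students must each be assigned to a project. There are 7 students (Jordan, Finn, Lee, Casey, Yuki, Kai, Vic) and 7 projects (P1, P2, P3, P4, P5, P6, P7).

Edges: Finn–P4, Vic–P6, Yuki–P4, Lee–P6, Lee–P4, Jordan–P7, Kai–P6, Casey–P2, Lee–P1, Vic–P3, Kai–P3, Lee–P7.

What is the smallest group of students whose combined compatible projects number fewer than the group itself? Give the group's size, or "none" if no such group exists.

2

Take S = {Finn, Yuki}. Its neighbourhood is {P4}, so |N(S)| = 1 < |S| = 2.
No single vertex violates Hall's condition since each has at least one neighbour, so 2 is the minimum.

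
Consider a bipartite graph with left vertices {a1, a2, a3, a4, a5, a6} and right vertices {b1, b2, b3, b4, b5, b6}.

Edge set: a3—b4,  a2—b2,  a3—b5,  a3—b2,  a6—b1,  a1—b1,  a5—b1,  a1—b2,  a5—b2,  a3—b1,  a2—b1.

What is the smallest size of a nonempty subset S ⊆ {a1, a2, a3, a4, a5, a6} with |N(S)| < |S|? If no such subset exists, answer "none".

1

Take S = {a4}. Its neighbourhood is {}, so |N(S)| = 0 < |S| = 1.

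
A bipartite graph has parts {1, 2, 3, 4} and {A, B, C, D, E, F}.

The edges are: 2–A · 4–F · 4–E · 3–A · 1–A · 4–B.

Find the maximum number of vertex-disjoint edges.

One maximum matching: 1–A, 4–B.
The set {1, 2, 3} has only 1 neighbour ({A}), so by Hall's theorem at most 2 of the 4 left vertices can be matched.

2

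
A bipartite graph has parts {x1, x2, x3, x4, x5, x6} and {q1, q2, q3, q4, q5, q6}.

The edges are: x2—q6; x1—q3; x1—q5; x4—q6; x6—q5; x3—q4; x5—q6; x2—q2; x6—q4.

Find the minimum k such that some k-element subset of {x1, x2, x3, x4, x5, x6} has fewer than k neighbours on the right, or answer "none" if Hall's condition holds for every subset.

2

Take S = {x4, x5}. Its neighbourhood is {q6}, so |N(S)| = 1 < |S| = 2.
No single vertex violates Hall's condition since each has at least one neighbour, so 2 is the minimum.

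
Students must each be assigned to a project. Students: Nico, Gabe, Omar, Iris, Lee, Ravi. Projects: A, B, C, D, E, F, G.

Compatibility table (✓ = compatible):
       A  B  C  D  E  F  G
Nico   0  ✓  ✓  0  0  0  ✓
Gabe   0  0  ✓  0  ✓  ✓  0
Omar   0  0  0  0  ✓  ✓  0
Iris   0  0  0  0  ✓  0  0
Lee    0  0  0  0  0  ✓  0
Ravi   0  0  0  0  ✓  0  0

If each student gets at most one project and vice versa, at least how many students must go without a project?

2

One maximum matching: Nico→B, Gabe→C, Omar→F, Iris→E.
The set {Omar, Iris, Lee, Ravi} has only 2 neighbours ({E, F}), so by Hall's theorem at most 4 of the 6 students can be matched.
That matches 4 of the 6, leaving 2 unmatched; no matching can do better.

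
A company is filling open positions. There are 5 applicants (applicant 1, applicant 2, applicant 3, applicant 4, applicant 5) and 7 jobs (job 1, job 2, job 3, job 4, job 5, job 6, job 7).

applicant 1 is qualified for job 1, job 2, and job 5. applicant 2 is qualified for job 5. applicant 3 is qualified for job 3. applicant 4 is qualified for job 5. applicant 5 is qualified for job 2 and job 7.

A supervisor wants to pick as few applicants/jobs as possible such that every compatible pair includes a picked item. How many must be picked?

4

A maximum matching has 4 edges (e.g. applicant 1–job 1, applicant 2–job 5, applicant 3–job 3, applicant 5–job 2).
By König's theorem the minimum vertex cover has the same size. One such cover is {applicant 1, applicant 3, applicant 5, job 5}.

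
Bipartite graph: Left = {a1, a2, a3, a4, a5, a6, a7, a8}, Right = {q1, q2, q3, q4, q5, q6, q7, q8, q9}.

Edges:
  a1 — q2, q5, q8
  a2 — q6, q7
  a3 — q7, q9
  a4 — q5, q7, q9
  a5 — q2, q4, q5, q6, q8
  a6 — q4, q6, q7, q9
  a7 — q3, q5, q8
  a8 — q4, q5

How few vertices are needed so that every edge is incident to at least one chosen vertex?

8

A maximum matching has 8 edges (e.g. a1–q2, a2–q6, a3–q9, a4–q7, a5–q8, a6–q4, a7–q3, a8–q5).
By König's theorem the minimum vertex cover has the same size. One such cover is {a1, a2, a3, a4, a5, a6, a7, a8}.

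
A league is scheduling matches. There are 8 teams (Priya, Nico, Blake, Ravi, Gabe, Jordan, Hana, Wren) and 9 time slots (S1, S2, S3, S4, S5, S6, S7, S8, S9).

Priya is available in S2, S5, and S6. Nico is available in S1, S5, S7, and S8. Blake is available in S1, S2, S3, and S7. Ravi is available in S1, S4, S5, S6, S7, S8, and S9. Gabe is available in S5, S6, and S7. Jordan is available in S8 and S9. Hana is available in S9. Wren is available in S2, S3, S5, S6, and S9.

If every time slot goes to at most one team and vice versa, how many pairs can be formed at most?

For example, pair Priya-S6, Nico-S1, Blake-S3, Ravi-S4, Gabe-S7, Jordan-S8, Hana-S9, Wren-S2.
This saturates every team, so 8 is the maximum.

8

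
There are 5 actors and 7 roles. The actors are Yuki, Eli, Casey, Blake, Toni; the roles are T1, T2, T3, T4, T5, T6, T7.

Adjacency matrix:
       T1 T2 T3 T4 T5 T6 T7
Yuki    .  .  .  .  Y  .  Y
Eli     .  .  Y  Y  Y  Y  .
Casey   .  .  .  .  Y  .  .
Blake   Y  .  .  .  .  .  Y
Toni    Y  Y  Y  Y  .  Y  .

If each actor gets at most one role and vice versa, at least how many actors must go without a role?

0

For example, pair Yuki-T7, Eli-T6, Casey-T5, Blake-T1, Toni-T4.
This saturates every actor, so 5 is the maximum.
That matches 5 of the 5, leaving 0 unmatched; no matching can do better.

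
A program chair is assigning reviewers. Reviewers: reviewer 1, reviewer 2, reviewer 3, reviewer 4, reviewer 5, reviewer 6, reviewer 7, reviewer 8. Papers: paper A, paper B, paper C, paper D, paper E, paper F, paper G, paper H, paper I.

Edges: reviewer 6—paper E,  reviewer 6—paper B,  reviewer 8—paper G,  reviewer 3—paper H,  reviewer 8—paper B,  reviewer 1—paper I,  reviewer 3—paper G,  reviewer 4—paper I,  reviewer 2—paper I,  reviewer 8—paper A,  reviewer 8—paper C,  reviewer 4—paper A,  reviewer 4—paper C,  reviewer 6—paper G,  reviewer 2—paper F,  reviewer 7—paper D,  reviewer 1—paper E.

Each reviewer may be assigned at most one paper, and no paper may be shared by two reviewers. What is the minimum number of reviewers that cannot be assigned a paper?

A valid assignment of size 7: reviewer 1–paper E, reviewer 2–paper F, reviewer 3–paper G, reviewer 4–paper I, reviewer 6–paper B, reviewer 7–paper D, reviewer 8–paper C.
The set {reviewer 5} has only 0 neighbours (∅), so by Hall's theorem at most 7 of the 8 reviewers can be matched.
That matches 7 of the 8, leaving 1 unmatched; no matching can do better.

1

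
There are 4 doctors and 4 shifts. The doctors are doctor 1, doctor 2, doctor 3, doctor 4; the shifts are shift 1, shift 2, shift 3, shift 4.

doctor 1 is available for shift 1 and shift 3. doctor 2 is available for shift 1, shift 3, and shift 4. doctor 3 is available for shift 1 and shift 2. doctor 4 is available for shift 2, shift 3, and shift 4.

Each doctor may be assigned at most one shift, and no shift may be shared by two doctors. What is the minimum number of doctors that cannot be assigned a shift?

One maximum matching: doctor 1→shift 1, doctor 2→shift 4, doctor 3→shift 2, doctor 4→shift 3.
All 4 doctors are matched, so no larger matching exists.
That matches 4 of the 4, leaving 0 unmatched; no matching can do better.

0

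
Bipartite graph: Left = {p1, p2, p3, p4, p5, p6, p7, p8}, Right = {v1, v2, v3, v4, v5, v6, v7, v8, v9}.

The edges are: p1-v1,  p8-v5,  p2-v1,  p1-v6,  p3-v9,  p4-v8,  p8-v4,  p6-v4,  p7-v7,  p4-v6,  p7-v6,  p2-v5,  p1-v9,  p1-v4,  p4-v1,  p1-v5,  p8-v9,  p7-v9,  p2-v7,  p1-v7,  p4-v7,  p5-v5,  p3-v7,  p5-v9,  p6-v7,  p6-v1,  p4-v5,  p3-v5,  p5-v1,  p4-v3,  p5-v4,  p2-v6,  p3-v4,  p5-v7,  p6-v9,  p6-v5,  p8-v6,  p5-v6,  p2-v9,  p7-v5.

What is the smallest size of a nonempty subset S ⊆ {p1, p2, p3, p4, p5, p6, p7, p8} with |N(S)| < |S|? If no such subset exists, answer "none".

7

Take S = {p1, p2, p3, p5, p6, p7, p8}. Its neighbourhood is {v1, v4, v5, v6, v7, v9}, so |N(S)| = 6 < |S| = 7.
Every subset of size less than 7 has at least as many neighbours as members, so 7 is the minimum.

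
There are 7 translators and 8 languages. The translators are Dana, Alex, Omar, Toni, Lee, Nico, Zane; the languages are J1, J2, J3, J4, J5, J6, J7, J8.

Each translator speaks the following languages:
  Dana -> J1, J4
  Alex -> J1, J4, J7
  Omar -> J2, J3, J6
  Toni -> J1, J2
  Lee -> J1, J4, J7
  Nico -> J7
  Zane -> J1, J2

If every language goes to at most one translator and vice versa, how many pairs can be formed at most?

One maximum matching: Dana→J4, Alex→J1, Omar→J3, Toni→J2, Lee→J7.
The set {Dana, Alex, Toni, Lee, Nico, Zane} has only 4 neighbours ({J1, J2, J4, J7}), so by Hall's theorem at most 5 of the 7 translators can be matched.

5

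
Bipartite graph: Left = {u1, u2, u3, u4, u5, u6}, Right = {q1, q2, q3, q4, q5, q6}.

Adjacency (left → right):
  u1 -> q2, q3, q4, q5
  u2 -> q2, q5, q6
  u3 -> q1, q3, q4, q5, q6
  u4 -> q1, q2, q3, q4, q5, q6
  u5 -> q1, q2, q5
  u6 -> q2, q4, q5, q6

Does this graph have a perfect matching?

Yes

For example, pair u1→q2, u2→q5, u3→q3, u4→q4, u5→q1, u6→q6.
All 6 left vertices are covered.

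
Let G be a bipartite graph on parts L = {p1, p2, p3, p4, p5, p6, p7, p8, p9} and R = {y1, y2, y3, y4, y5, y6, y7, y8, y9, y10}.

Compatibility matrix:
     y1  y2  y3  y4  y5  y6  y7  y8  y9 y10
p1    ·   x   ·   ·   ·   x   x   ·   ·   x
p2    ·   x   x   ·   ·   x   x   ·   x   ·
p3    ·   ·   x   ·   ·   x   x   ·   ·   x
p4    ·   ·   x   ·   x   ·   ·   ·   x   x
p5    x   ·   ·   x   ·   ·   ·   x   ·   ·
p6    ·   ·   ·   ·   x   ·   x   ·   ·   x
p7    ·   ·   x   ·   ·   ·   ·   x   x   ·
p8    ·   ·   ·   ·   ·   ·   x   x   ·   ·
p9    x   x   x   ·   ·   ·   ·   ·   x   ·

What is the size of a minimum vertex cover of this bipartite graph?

9

{p1, p2, p3, p4, p5, p6, p7, p8, p9} is a vertex cover of size 9: every edge has an endpoint in this set.
No smaller cover exists because p1–y2, p2–y9, p3–y6, p4–y5, p5–y1, p6–y10, p7–y8, p8–y7, p9–y3 is a matching of size 9, and a cover must include an endpoint of each of these disjoint edges (König's theorem).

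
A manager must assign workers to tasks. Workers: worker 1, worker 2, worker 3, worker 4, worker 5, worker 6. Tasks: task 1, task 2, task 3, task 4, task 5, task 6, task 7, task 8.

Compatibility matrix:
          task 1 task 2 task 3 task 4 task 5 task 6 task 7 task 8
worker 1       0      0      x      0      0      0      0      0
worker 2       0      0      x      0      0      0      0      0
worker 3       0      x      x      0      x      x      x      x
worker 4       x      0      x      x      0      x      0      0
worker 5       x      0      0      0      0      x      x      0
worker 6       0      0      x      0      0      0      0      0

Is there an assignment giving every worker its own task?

No

The set {worker 1, worker 2, worker 6} has only 1 neighbour ({task 3}), so by Hall's theorem at most 4 of the 6 workers can be matched.
Hence no matching covers every worker.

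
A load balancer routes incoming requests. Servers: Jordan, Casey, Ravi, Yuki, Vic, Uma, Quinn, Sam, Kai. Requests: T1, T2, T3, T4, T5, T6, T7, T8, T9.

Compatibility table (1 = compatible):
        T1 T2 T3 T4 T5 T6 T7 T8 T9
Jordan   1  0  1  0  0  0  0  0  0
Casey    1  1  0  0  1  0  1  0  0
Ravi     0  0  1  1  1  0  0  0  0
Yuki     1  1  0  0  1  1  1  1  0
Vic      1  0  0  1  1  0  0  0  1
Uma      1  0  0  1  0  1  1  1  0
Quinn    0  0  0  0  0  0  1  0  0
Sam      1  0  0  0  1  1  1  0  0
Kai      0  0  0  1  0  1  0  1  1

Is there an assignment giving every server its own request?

For example, pair Jordan-T1, Casey-T2, Ravi-T3, Yuki-T8, Vic-T5, Uma-T4, Quinn-T7, Sam-T6, Kai-T9.
Every server is matched, so this is a perfect matching.

Yes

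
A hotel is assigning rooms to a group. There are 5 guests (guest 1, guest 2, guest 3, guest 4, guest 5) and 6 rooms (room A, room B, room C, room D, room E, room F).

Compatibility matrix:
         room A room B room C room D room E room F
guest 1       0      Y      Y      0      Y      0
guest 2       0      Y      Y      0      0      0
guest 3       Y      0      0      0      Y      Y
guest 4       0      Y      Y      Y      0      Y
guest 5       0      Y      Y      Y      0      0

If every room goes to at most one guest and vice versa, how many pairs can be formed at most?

5

For example, pair guest 1→room E, guest 2→room C, guest 3→room F, guest 4→room B, guest 5→room D.
This saturates every guest, so 5 is the maximum.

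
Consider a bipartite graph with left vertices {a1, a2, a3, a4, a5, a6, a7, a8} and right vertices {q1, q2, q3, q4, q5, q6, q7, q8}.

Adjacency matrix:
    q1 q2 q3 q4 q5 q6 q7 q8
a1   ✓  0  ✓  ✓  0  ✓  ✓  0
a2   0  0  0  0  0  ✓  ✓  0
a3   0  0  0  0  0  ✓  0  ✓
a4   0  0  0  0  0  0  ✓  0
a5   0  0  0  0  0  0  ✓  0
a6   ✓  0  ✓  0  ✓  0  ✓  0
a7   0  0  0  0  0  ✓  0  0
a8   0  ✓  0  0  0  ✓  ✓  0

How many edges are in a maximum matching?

For example, pair a1→q4, a2→q6, a3→q8, a4→q7, a6→q5, a8→q2.
The set {a2, a4, a5, a7} has only 2 neighbours ({q6, q7}), so by Hall's theorem at most 6 of the 8 left vertices can be matched.

6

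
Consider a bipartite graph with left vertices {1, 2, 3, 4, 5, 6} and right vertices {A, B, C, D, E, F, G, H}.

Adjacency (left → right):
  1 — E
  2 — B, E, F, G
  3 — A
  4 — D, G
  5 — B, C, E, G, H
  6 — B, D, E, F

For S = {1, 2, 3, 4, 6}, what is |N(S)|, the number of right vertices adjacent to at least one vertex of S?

The union of neighbours of {1, 2, 3, 4, 6} is {A, B, D, E, F, G}, which has 6 elements.
Since |N(S)| = 6 ≥ |S| = 5, Hall's condition holds for this subset.

6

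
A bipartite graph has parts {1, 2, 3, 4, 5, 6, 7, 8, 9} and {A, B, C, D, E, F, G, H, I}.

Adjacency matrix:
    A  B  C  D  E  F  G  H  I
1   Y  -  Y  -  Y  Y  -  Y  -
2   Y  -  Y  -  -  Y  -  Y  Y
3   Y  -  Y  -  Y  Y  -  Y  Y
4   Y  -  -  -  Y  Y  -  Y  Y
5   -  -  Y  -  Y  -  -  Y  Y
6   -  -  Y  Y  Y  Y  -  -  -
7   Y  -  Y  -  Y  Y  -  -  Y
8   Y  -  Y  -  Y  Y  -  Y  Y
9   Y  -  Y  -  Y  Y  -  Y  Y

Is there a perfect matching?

The set {1, 2, 3, 4, 5, 7, 8, 9} has only 6 neighbours ({A, C, E, F, H, I}), so by Hall's theorem at most 7 of the 9 left vertices can be matched.
Hence no matching covers every left vertex.

No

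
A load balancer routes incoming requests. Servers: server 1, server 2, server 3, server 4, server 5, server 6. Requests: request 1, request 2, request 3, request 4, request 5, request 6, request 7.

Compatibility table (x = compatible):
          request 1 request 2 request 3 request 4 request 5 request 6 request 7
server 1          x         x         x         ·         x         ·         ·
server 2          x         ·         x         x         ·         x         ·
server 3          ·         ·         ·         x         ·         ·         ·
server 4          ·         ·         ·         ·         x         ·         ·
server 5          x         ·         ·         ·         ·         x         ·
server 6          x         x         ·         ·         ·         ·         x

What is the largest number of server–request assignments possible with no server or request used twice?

One maximum matching: server 1→request 2, server 2→request 3, server 3→request 4, server 4→request 5, server 5→request 6, server 6→request 7.
This saturates every server, so 6 is the maximum.

6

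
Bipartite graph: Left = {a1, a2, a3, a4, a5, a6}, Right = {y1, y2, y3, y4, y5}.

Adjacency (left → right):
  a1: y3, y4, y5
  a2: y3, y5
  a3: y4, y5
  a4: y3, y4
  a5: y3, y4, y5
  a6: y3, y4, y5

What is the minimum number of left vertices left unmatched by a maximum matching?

A valid assignment of size 3: a1–y3, a2–y5, a3–y4.
The set {a1, a2, a3, a4, a5, a6} has only 3 neighbours ({y3, y4, y5}), so by Hall's theorem at most 3 of the 6 left vertices can be matched.
That matches 3 of the 6, leaving 3 unmatched; no matching can do better.

3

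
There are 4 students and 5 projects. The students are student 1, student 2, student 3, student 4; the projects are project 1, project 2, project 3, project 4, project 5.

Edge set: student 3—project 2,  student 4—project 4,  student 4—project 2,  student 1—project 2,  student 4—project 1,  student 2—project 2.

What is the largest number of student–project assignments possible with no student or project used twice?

2

One maximum matching: student 1→project 2, student 4→project 4.
The set {student 1, student 2, student 3} has only 1 neighbour ({project 2}), so by Hall's theorem at most 2 of the 4 students can be matched.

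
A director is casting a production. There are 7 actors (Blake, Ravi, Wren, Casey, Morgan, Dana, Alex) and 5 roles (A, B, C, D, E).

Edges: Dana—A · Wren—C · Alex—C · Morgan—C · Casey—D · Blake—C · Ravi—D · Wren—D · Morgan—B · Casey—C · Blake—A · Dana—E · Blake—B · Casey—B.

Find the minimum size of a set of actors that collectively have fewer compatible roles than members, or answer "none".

3

Take S = {Ravi, Wren, Alex}. Its neighbourhood is {C, D}, so |N(S)| = 2 < |S| = 3.
Every subset of size less than 3 has at least as many neighbours as members, so 3 is the minimum.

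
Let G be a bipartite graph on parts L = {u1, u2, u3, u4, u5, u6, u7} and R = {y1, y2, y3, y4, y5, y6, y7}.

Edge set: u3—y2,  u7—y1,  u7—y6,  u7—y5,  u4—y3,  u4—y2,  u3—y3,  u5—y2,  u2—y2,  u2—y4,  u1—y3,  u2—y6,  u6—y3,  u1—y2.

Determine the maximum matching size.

For example, pair u1→y2, u2→y6, u3→y3, u7→y1.
The set {u1, u3, u4, u5, u6} has only 2 neighbours ({y2, y3}), so by Hall's theorem at most 4 of the 7 left vertices can be matched.

4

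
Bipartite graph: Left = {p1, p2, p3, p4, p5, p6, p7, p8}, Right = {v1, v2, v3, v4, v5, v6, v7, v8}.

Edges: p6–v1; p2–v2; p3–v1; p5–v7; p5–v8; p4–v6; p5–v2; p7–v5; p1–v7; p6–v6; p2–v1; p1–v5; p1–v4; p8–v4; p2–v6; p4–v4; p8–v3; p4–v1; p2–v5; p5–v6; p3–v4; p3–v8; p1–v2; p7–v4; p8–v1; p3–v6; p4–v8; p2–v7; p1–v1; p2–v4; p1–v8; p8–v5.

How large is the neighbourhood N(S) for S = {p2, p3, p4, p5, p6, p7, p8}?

8

The union of neighbours of {p2, p3, p4, p5, p6, p7, p8} is {v1, v2, v3, v4, v5, v6, v7, v8}, which has 8 elements.
Since |N(S)| = 8 ≥ |S| = 7, Hall's condition holds for this subset.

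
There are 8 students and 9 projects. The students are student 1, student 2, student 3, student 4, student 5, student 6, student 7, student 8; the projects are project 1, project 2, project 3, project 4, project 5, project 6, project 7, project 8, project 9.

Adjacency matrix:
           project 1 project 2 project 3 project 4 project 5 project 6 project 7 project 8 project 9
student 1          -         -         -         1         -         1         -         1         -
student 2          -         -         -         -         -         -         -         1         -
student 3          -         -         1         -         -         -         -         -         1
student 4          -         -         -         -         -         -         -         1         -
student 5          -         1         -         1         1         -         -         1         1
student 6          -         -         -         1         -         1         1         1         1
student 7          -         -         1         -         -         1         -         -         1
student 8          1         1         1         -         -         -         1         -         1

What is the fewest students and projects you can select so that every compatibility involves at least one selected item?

7

The 7 edges student 1–project 4, student 2–project 8, student 3–project 3, student 5–project 2, student 6–project 7, student 7–project 6, student 8–project 9 form a matching, so any vertex cover needs at least 7 vertices (one per matched edge).
Conversely {student 1, student 3, student 5, student 6, student 7, student 8, project 8} meets every edge and has exactly 7 vertices, so 7 is optimal.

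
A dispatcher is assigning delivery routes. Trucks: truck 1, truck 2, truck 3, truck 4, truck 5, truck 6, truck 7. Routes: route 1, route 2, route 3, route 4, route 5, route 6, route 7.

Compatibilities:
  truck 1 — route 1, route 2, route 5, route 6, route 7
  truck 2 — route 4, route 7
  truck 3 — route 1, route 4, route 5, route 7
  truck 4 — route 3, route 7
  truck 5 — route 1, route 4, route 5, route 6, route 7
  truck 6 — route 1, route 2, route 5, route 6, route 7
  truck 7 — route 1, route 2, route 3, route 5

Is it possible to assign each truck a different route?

One maximum matching: truck 1-route 7, truck 2-route 4, truck 3-route 5, truck 4-route 3, truck 5-route 6, truck 6-route 1, truck 7-route 2.
All 7 trucks are covered.

Yes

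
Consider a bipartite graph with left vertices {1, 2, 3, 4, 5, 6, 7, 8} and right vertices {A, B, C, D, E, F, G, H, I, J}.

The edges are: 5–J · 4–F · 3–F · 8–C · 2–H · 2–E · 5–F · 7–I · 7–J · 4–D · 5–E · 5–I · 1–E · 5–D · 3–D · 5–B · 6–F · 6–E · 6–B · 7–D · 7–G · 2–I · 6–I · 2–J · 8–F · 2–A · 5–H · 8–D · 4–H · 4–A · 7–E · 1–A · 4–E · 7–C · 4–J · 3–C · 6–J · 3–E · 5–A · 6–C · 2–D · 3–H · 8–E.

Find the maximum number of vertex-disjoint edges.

8

One maximum matching: 1–A, 2–I, 3–D, 4–F, 5–H, 6–J, 7–G, 8–E.
All 8 left vertices are matched, so no larger matching exists.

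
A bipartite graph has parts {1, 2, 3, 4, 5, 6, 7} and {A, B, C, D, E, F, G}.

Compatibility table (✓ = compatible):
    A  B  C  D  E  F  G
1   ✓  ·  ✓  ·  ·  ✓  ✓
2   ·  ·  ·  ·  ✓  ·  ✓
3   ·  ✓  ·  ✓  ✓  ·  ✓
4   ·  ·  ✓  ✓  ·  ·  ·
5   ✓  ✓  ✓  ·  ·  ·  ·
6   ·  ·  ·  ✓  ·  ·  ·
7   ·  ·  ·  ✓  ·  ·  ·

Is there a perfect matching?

No

The set {6, 7} has only 1 neighbour ({D}), so by Hall's theorem at most 6 of the 7 left vertices can be matched.
Hence no matching covers every left vertex.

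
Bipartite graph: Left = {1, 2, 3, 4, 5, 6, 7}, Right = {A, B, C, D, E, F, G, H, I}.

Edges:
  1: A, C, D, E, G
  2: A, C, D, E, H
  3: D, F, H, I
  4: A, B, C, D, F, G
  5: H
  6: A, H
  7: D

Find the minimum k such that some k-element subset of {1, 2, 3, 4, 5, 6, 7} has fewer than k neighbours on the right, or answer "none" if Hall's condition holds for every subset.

A matching saturating every left vertex exists, for instance 1→G, 2→E, 3→F, 4→B, 5→H, 6→A, 7→D.
By Hall's marriage theorem, this means |N(S)| ≥ |S| for every subset S, so no violating subset exists.

none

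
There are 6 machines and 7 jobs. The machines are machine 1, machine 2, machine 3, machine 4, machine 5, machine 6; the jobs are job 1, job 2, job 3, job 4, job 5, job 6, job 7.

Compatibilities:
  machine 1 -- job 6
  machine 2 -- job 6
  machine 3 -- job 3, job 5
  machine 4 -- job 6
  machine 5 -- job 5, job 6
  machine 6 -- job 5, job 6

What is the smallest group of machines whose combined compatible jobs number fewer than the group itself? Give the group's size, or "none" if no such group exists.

Take S = {machine 1, machine 2}. Its neighbourhood is {job 6}, so |N(S)| = 1 < |S| = 2.
No single vertex violates Hall's condition since each has at least one neighbour, so 2 is the minimum.

2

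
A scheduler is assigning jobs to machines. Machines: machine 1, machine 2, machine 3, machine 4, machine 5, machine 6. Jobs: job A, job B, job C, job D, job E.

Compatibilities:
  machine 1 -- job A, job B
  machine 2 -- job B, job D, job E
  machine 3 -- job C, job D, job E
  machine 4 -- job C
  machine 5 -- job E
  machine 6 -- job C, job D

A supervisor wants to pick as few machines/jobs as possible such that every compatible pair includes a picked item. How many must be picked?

{machine 1, machine 2, job C, job D, job E} is a vertex cover of size 5: every edge has an endpoint in this set.
No smaller cover exists because machine 1–job A, machine 2–job B, machine 3–job D, machine 4–job C, machine 5–job E is a matching of size 5, and a cover must include an endpoint of each of these disjoint edges (König's theorem).

5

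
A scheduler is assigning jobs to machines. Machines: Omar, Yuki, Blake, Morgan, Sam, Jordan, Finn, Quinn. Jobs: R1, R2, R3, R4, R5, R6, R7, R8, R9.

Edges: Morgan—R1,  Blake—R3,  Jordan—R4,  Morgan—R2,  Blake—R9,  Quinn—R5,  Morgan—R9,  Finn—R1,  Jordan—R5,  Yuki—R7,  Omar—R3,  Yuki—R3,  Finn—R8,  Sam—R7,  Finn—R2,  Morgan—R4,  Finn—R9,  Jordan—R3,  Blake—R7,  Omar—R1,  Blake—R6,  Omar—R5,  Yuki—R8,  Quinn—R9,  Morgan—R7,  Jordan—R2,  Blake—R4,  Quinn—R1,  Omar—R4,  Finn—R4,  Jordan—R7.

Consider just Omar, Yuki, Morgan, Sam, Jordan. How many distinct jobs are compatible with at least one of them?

The union of neighbours of {Omar, Yuki, Morgan, Sam, Jordan} is {R1, R2, R3, R4, R5, R7, R8, R9}, which has 8 elements.
Since |N(S)| = 8 ≥ |S| = 5, Hall's condition holds for this subset.

8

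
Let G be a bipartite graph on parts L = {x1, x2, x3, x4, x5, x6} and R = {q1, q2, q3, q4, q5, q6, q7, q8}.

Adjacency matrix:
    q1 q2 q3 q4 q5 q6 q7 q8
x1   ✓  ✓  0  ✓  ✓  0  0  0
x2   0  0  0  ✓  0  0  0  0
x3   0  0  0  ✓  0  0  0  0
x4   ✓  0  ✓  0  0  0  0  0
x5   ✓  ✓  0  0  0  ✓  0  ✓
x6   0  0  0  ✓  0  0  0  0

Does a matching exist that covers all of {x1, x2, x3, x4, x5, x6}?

The set {x2, x3, x6} has only 1 neighbour ({q4}), so by Hall's theorem at most 4 of the 6 left vertices can be matched.
Hence no matching covers every left vertex.

No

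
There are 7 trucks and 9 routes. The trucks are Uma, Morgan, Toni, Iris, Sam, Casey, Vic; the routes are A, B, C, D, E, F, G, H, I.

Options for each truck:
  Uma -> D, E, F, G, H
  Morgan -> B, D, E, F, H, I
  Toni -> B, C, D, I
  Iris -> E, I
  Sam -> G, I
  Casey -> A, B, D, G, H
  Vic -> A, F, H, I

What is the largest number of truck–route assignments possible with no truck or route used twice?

A valid assignment of size 7: Uma→H, Morgan→B, Toni→C, Iris→E, Sam→G, Casey→A, Vic→I.
This saturates every truck, so 7 is the maximum.

7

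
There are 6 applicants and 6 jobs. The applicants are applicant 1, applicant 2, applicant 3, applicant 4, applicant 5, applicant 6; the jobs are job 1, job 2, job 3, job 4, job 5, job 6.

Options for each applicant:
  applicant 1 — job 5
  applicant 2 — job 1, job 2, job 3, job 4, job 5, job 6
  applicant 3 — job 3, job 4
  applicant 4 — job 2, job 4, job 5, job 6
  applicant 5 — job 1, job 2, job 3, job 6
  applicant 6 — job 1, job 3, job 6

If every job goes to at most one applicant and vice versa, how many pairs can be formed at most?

For example, pair applicant 1→job 5, applicant 2→job 1, applicant 3→job 4, applicant 4→job 6, applicant 5→job 2, applicant 6→job 3.
This saturates every applicant, so 6 is the maximum.

6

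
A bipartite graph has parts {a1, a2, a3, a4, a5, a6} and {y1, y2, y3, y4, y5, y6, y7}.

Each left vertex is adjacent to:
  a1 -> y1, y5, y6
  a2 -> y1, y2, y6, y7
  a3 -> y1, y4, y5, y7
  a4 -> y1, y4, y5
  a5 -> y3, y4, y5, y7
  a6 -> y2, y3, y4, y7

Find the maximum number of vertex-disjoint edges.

For example, pair a1→y6, a2→y1, a3→y7, a4→y5, a5→y4, a6→y3.
This saturates every left vertex, so 6 is the maximum.

6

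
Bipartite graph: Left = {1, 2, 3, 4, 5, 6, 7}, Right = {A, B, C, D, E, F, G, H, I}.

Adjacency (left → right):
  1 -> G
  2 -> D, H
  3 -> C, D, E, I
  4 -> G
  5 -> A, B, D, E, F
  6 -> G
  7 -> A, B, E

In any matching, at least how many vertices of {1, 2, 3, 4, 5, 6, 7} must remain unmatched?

For example, pair 1→G, 2→D, 3→E, 5→A, 7→B.
The set {1, 4, 6} has only 1 neighbour ({G}), so by Hall's theorem at most 5 of the 7 left vertices can be matched.
That matches 5 of the 7, leaving 2 unmatched; no matching can do better.

2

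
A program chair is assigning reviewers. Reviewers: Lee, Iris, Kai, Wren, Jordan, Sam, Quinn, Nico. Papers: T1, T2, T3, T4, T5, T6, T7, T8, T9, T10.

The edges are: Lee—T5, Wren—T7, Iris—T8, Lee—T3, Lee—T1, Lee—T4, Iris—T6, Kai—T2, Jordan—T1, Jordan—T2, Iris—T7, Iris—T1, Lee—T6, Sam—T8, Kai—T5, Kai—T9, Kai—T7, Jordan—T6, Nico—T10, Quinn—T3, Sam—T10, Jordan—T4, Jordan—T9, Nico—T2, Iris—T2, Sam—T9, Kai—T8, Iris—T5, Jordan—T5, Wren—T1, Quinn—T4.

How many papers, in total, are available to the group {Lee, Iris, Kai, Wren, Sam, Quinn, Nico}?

The union of neighbours of {Lee, Iris, Kai, Wren, Sam, Quinn, Nico} is {T1, T2, T3, T4, T5, T6, T7, T8, T9, T10}, which has 10 elements.
Since |N(S)| = 10 ≥ |S| = 7, Hall's condition holds for this subset.

10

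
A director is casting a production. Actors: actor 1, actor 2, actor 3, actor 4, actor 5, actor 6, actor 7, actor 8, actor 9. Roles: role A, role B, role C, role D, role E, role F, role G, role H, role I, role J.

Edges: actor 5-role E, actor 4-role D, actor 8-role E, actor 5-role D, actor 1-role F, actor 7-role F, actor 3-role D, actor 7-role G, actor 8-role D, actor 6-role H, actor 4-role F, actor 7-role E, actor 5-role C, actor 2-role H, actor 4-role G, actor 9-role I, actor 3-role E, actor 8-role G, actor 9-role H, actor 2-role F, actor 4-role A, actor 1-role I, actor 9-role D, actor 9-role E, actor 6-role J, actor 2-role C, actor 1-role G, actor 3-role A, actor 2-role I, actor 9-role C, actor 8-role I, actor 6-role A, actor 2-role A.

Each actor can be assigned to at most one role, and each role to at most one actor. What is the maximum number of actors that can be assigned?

9

For example, pair actor 1-role I, actor 2-role H, actor 3-role A, actor 4-role D, actor 5-role E, actor 6-role J, actor 7-role F, actor 8-role G, actor 9-role C.
This saturates every actor, so 9 is the maximum.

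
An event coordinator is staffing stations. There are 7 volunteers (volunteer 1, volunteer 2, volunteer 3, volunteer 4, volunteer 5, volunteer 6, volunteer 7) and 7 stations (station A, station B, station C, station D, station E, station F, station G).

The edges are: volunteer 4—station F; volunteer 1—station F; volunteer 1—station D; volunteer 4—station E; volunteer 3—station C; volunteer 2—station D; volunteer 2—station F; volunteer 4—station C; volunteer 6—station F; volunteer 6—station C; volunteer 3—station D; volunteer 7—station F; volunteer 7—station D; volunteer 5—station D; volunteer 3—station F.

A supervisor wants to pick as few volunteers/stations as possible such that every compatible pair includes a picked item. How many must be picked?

The 4 edges volunteer 1–station D, volunteer 2–station F, volunteer 3–station C, volunteer 4–station E form a matching, so any vertex cover needs at least 4 vertices (one per matched edge).
Conversely {volunteer 4, station C, station D, station F} meets every edge and has exactly 4 vertices, so 4 is optimal.

4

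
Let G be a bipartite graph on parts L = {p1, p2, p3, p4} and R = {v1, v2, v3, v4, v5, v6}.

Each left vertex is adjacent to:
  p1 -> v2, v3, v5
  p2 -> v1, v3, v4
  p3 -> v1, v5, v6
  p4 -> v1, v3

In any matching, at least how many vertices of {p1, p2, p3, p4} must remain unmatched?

For example, pair p1–v2, p2–v4, p3–v6, p4–v1.
This saturates every left vertex, so 4 is the maximum.
That matches 4 of the 4, leaving 0 unmatched; no matching can do better.

0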